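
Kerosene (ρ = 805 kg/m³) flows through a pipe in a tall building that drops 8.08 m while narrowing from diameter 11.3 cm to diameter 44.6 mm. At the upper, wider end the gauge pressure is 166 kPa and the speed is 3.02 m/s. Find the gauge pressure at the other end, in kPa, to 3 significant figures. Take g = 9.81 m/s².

P₂ = 82.2 kPa

By continuity, v₂ = v₁·A₁/A₂ = 3.02·(100/15.6) = 19.4 m/s.
Bernoulli: P₁ + ½ρv₁² + ρg h₁ = P₂ + ½ρv₂² + ρg h₂, so P₂ = P₁ + ½ρ(v₁² − v₂²) − ρg(h₂ − h₁).
P₂ = 166000 + ½·805·(3.02² − 19.4²) − 805·9.81·(−8.08) = 166000 + (-148000) − (-63800) = 82200 Pa.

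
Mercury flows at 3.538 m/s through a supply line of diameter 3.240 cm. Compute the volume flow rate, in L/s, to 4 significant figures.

Q = A·v = 0.0008245 m² × 3.538 m/s = 0.002917 m³/s.
Converting: 0.002917 m³/s × 1000 = 2.917 L/s.

Q ≈ 2.917 L/s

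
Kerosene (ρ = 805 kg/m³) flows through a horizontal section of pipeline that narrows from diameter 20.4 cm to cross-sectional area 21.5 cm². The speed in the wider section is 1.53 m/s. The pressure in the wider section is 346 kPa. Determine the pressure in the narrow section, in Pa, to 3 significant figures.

P₂ ≈ 129000 Pa

The volume flow rate is constant, so v₂ = (A₁/A₂)v₁ = (327/21.5)·1.53 = 23.3 m/s.
Along the horizontal streamline, P + ½ρv² is constant.
P₂ = P₁ − ½ρ(v₂² − v₁²) = 346000 − ½·805·(23.3² − 1.53²) = 346000 − 217000 = 129000 Pa.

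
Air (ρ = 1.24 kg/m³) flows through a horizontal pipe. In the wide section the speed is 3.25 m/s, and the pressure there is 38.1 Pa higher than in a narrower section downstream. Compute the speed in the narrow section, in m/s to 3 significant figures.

Horizontal Bernoulli: P₁ + ½ρv₁² = P₂ + ½ρv₂², so v₂² = v₁² + 2(P₁ − P₂)/ρ.
v₂ = √(3.25² + 2·38.1/1.24) = √(10.6 + 61.5) = 8.49 m/s.

v₂ ≈ 8.49 m/s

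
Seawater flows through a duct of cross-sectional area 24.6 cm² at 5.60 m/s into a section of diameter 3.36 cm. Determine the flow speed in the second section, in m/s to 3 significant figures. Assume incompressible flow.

Mass conservation (A₁v₁ = A₂v₂) gives v₂ = 5.60 × 24.6/8.87 = 15.5 m/s.

v₂ = 15.5 m/s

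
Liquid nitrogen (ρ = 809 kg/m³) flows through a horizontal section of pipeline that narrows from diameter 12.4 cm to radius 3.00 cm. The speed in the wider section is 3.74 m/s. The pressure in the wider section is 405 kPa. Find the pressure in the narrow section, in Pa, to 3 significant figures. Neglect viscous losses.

307000 Pa

Mass conservation (A₁v₁ = A₂v₂) gives v₂ = 3.74 × 121/28.3 = 16.0 m/s.
The pipe is horizontal, so Bernoulli reduces to P₁ + ½ρv₁² = P₂ + ½ρv₂².
P₂ = P₁ − ½ρ(v₂² − v₁²) = 405000 − ½·809·(16.0² − 3.74²) = 405000 − 97600 = 307000 Pa.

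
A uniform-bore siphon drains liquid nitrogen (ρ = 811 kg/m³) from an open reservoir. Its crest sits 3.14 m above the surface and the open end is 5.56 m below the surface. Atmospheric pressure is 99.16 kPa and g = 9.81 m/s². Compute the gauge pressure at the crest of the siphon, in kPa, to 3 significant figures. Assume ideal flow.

P_gauge ≈ -69.2 kPa

From the surface to the outlet (both open to atmosphere, surface at rest): v = √(2g·h_out) = √(2·9.81·5.56) = 10.4 m/s.
Continuity keeps v the same throughout the tube; from surface to crest, P_atm + 0 = P_top + ½ρv² + ρg·h_top.
P_top = 99160 − ½·811·10.4² − 811·9.81·3.14 = 29900 Pa. So P_gauge = P_top − P_atm = -69200 Pa.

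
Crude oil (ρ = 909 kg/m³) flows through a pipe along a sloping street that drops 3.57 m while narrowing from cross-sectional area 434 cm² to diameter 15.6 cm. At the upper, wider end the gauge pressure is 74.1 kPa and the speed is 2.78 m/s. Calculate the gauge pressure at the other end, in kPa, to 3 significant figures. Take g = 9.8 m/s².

91.3 kPa

By continuity, v₂ = v₁·A₁/A₂ = 2.78·(434/191) = 6.31 m/s.
Bernoulli: P₁ + ½ρv₁² + ρg h₁ = P₂ + ½ρv₂² + ρg h₂, so P₂ = P₁ + ½ρ(v₁² − v₂²) − ρg(h₂ − h₁).
P₂ = 74100 + ½·909·(2.78² − 6.31²) − 909·9.8·(−3.57) = 74100 + (-14600) − (-31800) = 91300 Pa.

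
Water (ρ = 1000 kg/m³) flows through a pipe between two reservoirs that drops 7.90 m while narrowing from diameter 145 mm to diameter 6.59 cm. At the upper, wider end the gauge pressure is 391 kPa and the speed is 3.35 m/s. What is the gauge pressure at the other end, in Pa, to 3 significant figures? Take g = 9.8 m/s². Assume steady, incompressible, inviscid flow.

P₂ = 343000 Pa

Mass conservation (A₁v₁ = A₂v₂) gives v₂ = 3.35 × 165/34.1 = 16.2 m/s.
Bernoulli: P₁ + ½ρv₁² + ρg h₁ = P₂ + ½ρv₂² + ρg h₂, so P₂ = P₁ + ½ρ(v₁² − v₂²) − ρg(h₂ − h₁).
P₂ = 391000 + ½·1000·(3.35² − 16.2²) − 1000·9.8·(−7.90) = 391000 + (-126000) − (-77400) = 343000 Pa.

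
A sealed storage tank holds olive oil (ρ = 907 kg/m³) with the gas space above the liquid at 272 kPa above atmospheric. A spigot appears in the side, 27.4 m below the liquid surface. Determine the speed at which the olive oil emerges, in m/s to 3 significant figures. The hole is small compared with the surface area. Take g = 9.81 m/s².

Take point 1 at the surface (v₁ ≈ 0) and point 2 at the hole (at atmospheric pressure). Bernoulli: P₁ + ρg h = P_atm + ½ρv₂².
With P₁ − P_atm = 272000 Pa, v₂ = √(2gh + 2ΔP/ρ) = √(2·9.81·27.4 + 2·272000/907) = 33.7 m/s.

v ≈ 33.7 m/s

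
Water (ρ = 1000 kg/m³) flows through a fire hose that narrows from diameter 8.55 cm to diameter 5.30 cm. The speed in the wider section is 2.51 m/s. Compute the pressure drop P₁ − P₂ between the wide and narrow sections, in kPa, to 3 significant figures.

By continuity, v₂ = v₁·A₁/A₂ = 2.51·(57.4/22.1) = 6.53 m/s.
With no height change, Bernoulli's equation is P₁ + ½ρv₁² = P₂ + ½ρv₂².
P₁ − P₂ = ½·1000·(6.53² − 2.51²) = ½·1000·36.4 = 18200 Pa.

18.2 kPa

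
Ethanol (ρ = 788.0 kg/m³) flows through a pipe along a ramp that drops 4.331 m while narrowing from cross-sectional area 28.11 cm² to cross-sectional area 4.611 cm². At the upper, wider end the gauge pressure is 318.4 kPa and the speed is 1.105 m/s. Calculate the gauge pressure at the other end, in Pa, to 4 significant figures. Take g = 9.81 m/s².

Mass conservation (A₁v₁ = A₂v₂) gives v₂ = 1.105 × 28.11/4.611 = 6.736 m/s.
Energy conservation along the streamline gives P₂ = P₁ − ½ρ(v₂² − v₁²) − ρg(h₂ − h₁).
P₂ = 318400 + ½·788.0·(1.105² − 6.736²) − 788.0·9.81·(−4.331) = 318400 + (-17400) − (-33480) = 334500 Pa.

P₂ ≈ 334500 Pa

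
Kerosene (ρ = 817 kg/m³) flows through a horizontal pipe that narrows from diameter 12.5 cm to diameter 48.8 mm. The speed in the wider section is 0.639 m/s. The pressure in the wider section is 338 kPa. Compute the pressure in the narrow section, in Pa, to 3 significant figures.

Mass conservation (A₁v₁ = A₂v₂) gives v₂ = 0.639 × 123/18.7 = 4.19 m/s.
The pipe is horizontal, so Bernoulli reduces to P₁ + ½ρv₁² = P₂ + ½ρv₂².
P₂ = P₁ − ½ρ(v₂² − v₁²) = 338000 − ½·817·(4.19² − 0.639²) = 338000 − 7010 = 331000 Pa.

P₂ = 331000 Pa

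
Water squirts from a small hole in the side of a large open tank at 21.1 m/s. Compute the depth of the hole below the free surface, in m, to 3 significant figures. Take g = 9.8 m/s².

For a small hole in a large open tank, ½v² = gh, giving h = v²/(2g).
h = 21.1²/(2·9.8) = 445/19.60 = 22.7 m.

h ≈ 22.7 m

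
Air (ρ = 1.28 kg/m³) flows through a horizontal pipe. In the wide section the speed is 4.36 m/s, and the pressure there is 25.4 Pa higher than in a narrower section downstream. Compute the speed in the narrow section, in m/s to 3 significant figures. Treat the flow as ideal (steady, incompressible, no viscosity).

Horizontal Bernoulli: P₁ + ½ρv₁² = P₂ + ½ρv₂², so v₂² = v₁² + 2(P₁ − P₂)/ρ.
v₂ = √(4.36² + 2·25.4/1.28) = √(19.0 + 39.7) = 7.66 m/s.

7.66 m/s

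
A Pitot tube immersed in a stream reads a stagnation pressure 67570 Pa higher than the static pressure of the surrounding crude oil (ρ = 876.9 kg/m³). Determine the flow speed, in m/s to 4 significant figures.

v ≈ 12.41 m/s

Bernoulli between the free stream and the stagnation point: ½ρv² = P_stag − P_static.
v = √(2ΔP/ρ) = √(2·67570/876.9) = 12.41 m/s.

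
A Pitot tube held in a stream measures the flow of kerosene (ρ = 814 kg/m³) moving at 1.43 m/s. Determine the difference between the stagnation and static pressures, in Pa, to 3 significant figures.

Bernoulli between the free stream and the stagnation point: ½ρv² = P_stag − P_static.
ΔP = ½·814·1.43² = 832 Pa.

832 Pa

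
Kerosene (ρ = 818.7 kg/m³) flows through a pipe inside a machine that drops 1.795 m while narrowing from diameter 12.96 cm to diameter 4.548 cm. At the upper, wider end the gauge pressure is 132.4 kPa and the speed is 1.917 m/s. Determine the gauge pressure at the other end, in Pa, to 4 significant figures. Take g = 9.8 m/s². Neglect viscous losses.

By continuity, v₂ = v₁·A₁/A₂ = 1.917·(131.9/16.25) = 15.57 m/s.
Energy conservation along the streamline gives P₂ = P₁ − ½ρ(v₂² − v₁²) − ρg(h₂ − h₁).
P₂ = 132400 + ½·818.7·(1.917² − 15.57²) − 818.7·9.8·(−1.795) = 132400 + (-97690) − (-14400) = 49110 Pa.

P₂ = 49110 Pa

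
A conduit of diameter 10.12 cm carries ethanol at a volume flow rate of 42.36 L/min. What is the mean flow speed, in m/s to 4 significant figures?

Q = 42.36 L/min = 0.0007060 m³/s.
v = Q/A = 0.0007060 / 0.008044 = 0.08777 m/s.

v ≈ 0.08777 m/s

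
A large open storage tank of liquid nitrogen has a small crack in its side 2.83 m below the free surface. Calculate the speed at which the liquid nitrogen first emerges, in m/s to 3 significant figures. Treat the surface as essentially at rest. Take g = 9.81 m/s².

v ≈ 7.45 m/s

The surface is effectively still and both ends are open, so ½v² = gh and v = √(2·9.81·2.83) = 7.45 m/s.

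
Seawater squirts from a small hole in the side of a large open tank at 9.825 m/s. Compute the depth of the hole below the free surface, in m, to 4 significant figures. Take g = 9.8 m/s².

h = 4.925 m

Torricelli: v = √(2gh), so h = v²/(2g).
h = 9.825²/(2·9.8) = 96.53/19.60 = 4.925 m.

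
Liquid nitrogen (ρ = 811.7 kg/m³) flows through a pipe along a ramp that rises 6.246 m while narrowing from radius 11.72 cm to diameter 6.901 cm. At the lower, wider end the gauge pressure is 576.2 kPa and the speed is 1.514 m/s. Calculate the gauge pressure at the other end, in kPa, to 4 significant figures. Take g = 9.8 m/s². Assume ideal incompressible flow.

By continuity, v₂ = v₁·A₁/A₂ = 1.514·(431.5/37.40) = 17.47 m/s.
Bernoulli: P₁ + ½ρv₁² + ρg h₁ = P₂ + ½ρv₂² + ρg h₂, so P₂ = P₁ + ½ρ(v₁² − v₂²) − ρg(h₂ − h₁).
P₂ = 576200 + ½·811.7·(1.514² − 17.47²) − 811.7·9.8·(+6.246) = 576200 + (-122900) − (49680) = 403600 Pa.

P₂ ≈ 403.6 kPa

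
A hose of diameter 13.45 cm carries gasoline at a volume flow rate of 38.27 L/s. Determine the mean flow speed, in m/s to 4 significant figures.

v ≈ 2.694 m/s

Q = 38.27 L/s = 0.03827 m³/s.
v = Q/A = 0.03827 / 0.01421 = 2.694 m/s.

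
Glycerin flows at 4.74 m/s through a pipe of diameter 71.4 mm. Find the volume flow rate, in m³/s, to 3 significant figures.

Q ≈ 0.0190 m³/s

Q = A·v = 0.00400 m² × 4.74 m/s = 0.0190 m³/s.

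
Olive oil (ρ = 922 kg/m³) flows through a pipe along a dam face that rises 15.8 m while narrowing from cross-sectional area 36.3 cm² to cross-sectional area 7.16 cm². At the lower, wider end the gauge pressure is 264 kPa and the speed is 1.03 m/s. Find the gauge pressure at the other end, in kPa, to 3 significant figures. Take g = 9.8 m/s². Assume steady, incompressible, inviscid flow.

109 kPa

By continuity, v₂ = v₁·A₁/A₂ = 1.03·(36.3/7.16) = 5.22 m/s.
Applying Bernoulli between the two ends and solving for P₂: P₂ = P₁ + ½ρ(v₁² − v₂²) − ρgΔh.
P₂ = 264000 + ½·922·(1.03² − 5.22²) − 922·9.8·(+15.8) = 264000 + (-12100) − (143000) = 109000 Pa.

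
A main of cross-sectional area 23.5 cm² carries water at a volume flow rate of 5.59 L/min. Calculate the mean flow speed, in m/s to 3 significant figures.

v ≈ 0.0396 m/s

Q = 5.59 L/min = 0.0000932 m³/s.
v = Q/A = 0.0000932 / 0.00235 = 0.0396 m/s.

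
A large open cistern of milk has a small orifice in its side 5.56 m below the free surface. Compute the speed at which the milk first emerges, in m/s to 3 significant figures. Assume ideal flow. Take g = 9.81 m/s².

v ≈ 10.4 m/s

With the surface at rest and both surface and jet at atmospheric pressure, Bernoulli gives ρg h = ½ρv², so v = √(2gh) = √(2·9.81·5.56) = 10.4 m/s.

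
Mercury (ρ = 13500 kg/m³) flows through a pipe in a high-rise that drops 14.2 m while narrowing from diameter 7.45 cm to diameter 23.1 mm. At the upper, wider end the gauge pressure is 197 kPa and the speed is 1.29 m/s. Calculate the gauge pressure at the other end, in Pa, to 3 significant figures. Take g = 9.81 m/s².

Continuity gives A₁v₁ = A₂v₂, so v₂ = (43.6 cm²)/(4.19 cm²) × 1.29 m/s = 13.4 m/s.
Bernoulli: P₁ + ½ρv₁² + ρg h₁ = P₂ + ½ρv₂² + ρg h₂, so P₂ = P₁ + ½ρ(v₁² − v₂²) − ρg(h₂ − h₁).
P₂ = 197000 + ½·13500·(1.29² − 13.4²) − 13500·9.81·(−14.2) = 197000 + (-1200000) − (-1880000) = 874000 Pa.

P₂ ≈ 874000 Pa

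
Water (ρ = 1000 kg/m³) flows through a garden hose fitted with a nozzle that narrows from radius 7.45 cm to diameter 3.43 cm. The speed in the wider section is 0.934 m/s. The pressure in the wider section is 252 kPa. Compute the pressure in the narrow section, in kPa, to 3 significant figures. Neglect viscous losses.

P₂ ≈ 97.1 kPa

Continuity gives A₁v₁ = A₂v₂, so v₂ = (174 cm²)/(9.24 cm²) × 0.934 m/s = 17.6 m/s.
Bernoulli (h₁ = h₂): P₁ − P₂ = ½ρ(v₂² − v₁²).
P₂ = P₁ − ½ρ(v₂² − v₁²) = 252000 − ½·1000·(17.6² − 0.934²) = 252000 − 155000 = 97100 Pa.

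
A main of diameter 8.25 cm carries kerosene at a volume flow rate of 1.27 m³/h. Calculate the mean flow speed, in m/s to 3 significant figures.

v ≈ 0.0660 m/s

Q = 1.27 m³/h = 0.000353 m³/s.
v = Q/A = 0.000353 / 0.00535 = 0.0660 m/s.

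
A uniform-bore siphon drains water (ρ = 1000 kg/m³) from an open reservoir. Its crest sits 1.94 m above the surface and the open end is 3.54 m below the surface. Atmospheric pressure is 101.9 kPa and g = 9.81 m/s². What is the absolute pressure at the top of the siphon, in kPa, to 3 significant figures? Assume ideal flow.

Bernoulli surface→outlet gives ½v² = g·h_out, so v = √(2·9.81·3.54) = 8.33 m/s.
The bore is uniform, so the speed at the crest is the same v. Bernoulli surface→crest: P_atm = P_top + ½ρv² + ρg·h_top.
P_top = 101900 − ½·1000·8.33² − 1000·9.81·1.94 = 48100 Pa.

P_top = 48.1 kPa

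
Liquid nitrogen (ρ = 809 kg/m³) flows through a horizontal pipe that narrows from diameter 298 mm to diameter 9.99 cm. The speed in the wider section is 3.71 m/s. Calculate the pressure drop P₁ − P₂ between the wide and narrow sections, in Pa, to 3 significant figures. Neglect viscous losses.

ΔP ≈ 435000 Pa

Continuity gives A₁v₁ = A₂v₂, so v₂ = (697 cm²)/(78.4 cm²) × 3.71 m/s = 33.0 m/s.
With no height change, Bernoulli's equation is P₁ + ½ρv₁² = P₂ + ½ρv₂².
P₁ − P₂ = ½·809·(33.0² − 3.71²) = ½·809·1080 = 435000 Pa.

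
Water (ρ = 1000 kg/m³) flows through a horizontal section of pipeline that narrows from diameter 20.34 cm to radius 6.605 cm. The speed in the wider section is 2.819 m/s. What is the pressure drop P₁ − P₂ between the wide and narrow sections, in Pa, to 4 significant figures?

Mass conservation (A₁v₁ = A₂v₂) gives v₂ = 2.819 × 324.9/137.1 = 6.683 m/s.
Along the horizontal streamline, P + ½ρv² is constant.
P₁ − P₂ = ½·1000·(6.683² − 2.819²) = ½·1000·36.72 = 18360 Pa.

ΔP = 18360 Pa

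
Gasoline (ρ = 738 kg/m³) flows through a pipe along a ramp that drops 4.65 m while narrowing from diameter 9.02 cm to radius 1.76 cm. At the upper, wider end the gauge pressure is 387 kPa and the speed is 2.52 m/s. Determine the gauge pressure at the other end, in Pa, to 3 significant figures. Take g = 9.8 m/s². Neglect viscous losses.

P₂ ≈ 322000 Pa

By continuity, v₂ = v₁·A₁/A₂ = 2.52·(63.9/9.73) = 16.5 m/s.
Applying Bernoulli between the two ends and solving for P₂: P₂ = P₁ + ½ρ(v₁² − v₂²) − ρgΔh.
P₂ = 387000 + ½·738·(2.52² − 16.5²) − 738·9.8·(−4.65) = 387000 + (-98700) − (-33600) = 322000 Pa.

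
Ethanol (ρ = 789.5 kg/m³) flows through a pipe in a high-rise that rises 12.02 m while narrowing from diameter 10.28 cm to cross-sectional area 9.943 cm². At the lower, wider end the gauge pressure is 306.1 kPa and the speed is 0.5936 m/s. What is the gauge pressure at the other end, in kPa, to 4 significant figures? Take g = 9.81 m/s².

Continuity gives A₁v₁ = A₂v₂, so v₂ = (83.00 cm²)/(9.943 cm²) × 0.5936 m/s = 4.955 m/s.
Applying Bernoulli between the two ends and solving for P₂: P₂ = P₁ + ½ρ(v₁² − v₂²) − ρgΔh.
P₂ = 306100 + ½·789.5·(0.5936² − 4.955²) − 789.5·9.81·(+12.02) = 306100 + (-9553) − (93090) = 203500 Pa.

P₂ ≈ 203.5 kPa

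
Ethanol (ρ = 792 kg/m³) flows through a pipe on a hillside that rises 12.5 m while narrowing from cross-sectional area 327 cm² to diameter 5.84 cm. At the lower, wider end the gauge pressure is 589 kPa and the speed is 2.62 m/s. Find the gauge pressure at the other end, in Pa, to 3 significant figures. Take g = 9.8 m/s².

By continuity, v₂ = v₁·A₁/A₂ = 2.62·(327/26.8) = 32.0 m/s.
Energy conservation along the streamline gives P₂ = P₁ − ½ρ(v₂² − v₁²) − ρg(h₂ − h₁).
P₂ = 589000 + ½·792·(2.62² − 32.0²) − 792·9.8·(+12.5) = 589000 + (-402000) − (97000) = 89600 Pa.

P₂ ≈ 89600 Pa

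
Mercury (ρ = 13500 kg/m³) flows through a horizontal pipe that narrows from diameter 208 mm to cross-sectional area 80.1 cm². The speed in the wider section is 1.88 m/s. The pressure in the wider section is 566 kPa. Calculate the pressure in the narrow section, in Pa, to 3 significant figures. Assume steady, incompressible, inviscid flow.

P₂ = 161000 Pa

Continuity gives A₁v₁ = A₂v₂, so v₂ = (340 cm²)/(80.1 cm²) × 1.88 m/s = 7.98 m/s.
Bernoulli (h₁ = h₂): P₁ − P₂ = ½ρ(v₂² − v₁²).
P₂ = P₁ − ½ρ(v₂² − v₁²) = 566000 − ½·13500·(7.98² − 1.88²) = 566000 − 405000 = 161000 Pa.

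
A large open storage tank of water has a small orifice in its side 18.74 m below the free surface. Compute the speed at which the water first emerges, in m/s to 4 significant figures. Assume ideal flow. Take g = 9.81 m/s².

v ≈ 19.17 m/s

Torricelli's result v = √(2gh) gives v = √(2·9.81·18.74) = 19.17 m/s.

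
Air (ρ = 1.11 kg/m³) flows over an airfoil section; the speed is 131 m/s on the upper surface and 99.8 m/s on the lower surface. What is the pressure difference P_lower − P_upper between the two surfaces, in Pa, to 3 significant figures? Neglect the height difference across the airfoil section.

With negligible Δh, P + ½ρv² is constant, so P_low − P_up = ½ρ(v_up² − v_low²).
ΔP = ½·1.11·(131² − 99.8²) = 4000 Pa.

ΔP ≈ 4000 Pa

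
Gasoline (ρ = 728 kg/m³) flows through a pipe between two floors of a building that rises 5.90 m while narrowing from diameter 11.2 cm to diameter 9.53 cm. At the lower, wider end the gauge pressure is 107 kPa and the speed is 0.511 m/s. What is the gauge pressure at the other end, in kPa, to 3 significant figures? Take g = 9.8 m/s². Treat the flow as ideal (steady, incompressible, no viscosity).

Mass conservation (A₁v₁ = A₂v₂) gives v₂ = 0.511 × 98.5/71.3 = 0.706 m/s.
Applying Bernoulli between the two ends and solving for P₂: P₂ = P₁ + ½ρ(v₁² − v₂²) − ρgΔh.
P₂ = 107000 + ½·728·(0.511² − 0.706²) − 728·9.8·(+5.90) = 107000 + (-86.3) − (42100) = 64800 Pa.

64.8 kPa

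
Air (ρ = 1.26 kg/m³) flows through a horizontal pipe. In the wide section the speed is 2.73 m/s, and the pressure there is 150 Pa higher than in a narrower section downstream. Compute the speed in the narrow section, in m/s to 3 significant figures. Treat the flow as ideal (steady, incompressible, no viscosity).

15.7 m/s

Horizontal Bernoulli: P₁ + ½ρv₁² = P₂ + ½ρv₂², so v₂² = v₁² + 2(P₁ − P₂)/ρ.
v₂ = √(2.73² + 2·150/1.26) = √(7.45 + 238) = 15.7 m/s.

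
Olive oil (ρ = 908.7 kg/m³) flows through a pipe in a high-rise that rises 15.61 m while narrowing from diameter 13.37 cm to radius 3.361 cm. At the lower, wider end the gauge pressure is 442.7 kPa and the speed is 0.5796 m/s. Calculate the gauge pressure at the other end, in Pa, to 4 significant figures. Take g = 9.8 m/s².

By continuity, v₂ = v₁·A₁/A₂ = 0.5796·(140.4/35.49) = 2.293 m/s.
Applying Bernoulli between the two ends and solving for P₂: P₂ = P₁ + ½ρ(v₁² − v₂²) − ρgΔh.
P₂ = 442700 + ½·908.7·(0.5796² − 2.293²) − 908.7·9.8·(+15.61) = 442700 + (-2236) − (139000) = 301500 Pa.

P₂ ≈ 301500 Pa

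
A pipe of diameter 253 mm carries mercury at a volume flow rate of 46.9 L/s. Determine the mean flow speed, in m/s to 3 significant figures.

Q = 46.9 L/s = 0.0469 m³/s.
v = Q/A = 0.0469 / 0.0503 = 0.933 m/s.

0.933 m/s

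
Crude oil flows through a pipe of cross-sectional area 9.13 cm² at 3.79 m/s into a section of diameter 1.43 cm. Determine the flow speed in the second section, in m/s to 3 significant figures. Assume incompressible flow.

The volume flow rate is constant, so v₂ = (A₁/A₂)v₁ = (9.13/1.61)·3.79 = 21.5 m/s.

21.5 m/s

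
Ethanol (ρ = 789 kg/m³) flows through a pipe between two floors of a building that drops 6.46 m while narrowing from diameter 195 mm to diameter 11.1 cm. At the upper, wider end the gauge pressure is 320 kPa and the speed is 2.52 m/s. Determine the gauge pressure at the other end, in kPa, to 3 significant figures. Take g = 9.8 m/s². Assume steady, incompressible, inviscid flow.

349 kPa

By continuity, v₂ = v₁·A₁/A₂ = 2.52·(299/96.8) = 7.78 m/s.
Energy conservation along the streamline gives P₂ = P₁ − ½ρ(v₂² − v₁²) − ρg(h₂ − h₁).
P₂ = 320000 + ½·789·(2.52² − 7.78²) − 789·9.8·(−6.46) = 320000 + (-21400) − (-50000) = 349000 Pa.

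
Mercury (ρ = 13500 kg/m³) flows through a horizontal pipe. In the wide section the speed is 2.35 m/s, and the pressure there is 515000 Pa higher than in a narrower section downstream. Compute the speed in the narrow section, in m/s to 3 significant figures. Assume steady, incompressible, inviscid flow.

Horizontal Bernoulli: P₁ + ½ρv₁² = P₂ + ½ρv₂², so v₂² = v₁² + 2(P₁ − P₂)/ρ.
v₂ = √(2.35² + 2·515000/13500) = √(5.52 + 76.3) = 9.05 m/s.

9.05 m/s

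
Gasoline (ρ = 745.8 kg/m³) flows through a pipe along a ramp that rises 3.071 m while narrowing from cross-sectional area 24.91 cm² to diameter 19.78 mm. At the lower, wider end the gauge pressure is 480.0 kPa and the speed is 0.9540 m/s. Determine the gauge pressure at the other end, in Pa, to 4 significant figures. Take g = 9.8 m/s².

P₂ = 435600 Pa

Mass conservation (A₁v₁ = A₂v₂) gives v₂ = 0.9540 × 24.91/3.073 = 7.734 m/s.
Applying Bernoulli between the two ends and solving for P₂: P₂ = P₁ + ½ρ(v₁² − v₂²) − ρgΔh.
P₂ = 480000 + ½·745.8·(0.9540² − 7.734²) − 745.8·9.8·(+3.071) = 480000 + (-21960) − (22450) = 435600 Pa.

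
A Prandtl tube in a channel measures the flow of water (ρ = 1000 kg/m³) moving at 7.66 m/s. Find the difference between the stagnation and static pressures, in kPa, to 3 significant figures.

The dynamic pressure equals the rise in static pressure at the stagnation point: ΔP = ½ρv².
ΔP = ½·1000·7.66² = 29300 Pa.

29.3 kPa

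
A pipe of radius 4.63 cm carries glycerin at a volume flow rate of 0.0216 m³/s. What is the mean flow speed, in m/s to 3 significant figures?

Q = 0.0216 m³/s = 0.0216 m³/s.
v = Q/A = 0.0216 / 0.00673 = 3.21 m/s.

v = 3.21 m/s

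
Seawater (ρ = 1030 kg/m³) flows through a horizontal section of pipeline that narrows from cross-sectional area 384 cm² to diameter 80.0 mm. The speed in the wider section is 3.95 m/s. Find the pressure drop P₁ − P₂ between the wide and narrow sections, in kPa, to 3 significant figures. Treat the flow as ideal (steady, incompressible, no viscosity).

ΔP ≈ 461 kPa

By continuity, v₂ = v₁·A₁/A₂ = 3.95·(384/50.3) = 30.2 m/s.
The pipe is horizontal, so Bernoulli reduces to P₁ + ½ρv₁² = P₂ + ½ρv₂².
P₁ − P₂ = ½·1030·(30.2² − 3.95²) = ½·1030·895 = 461000 Pa.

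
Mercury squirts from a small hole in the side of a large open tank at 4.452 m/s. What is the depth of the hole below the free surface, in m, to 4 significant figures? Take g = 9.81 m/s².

Inverting v = √(2gh) gives h = v² / 2g.
h = 4.452²/(2·9.81) = 19.82/19.62 = 1.010 m.

h = 1.010 m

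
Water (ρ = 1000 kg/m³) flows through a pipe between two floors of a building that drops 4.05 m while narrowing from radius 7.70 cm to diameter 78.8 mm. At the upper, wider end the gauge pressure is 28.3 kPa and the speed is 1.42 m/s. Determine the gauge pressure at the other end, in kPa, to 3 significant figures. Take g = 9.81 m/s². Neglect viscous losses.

By continuity, v₂ = v₁·A₁/A₂ = 1.42·(186/48.8) = 5.42 m/s.
Bernoulli: P₁ + ½ρv₁² + ρg h₁ = P₂ + ½ρv₂² + ρg h₂, so P₂ = P₁ + ½ρ(v₁² − v₂²) − ρg(h₂ − h₁).
P₂ = 28300 + ½·1000·(1.42² − 5.42²) − 1000·9.81·(−4.05) = 28300 + (-13700) − (-39700) = 54300 Pa.

54.3 kPa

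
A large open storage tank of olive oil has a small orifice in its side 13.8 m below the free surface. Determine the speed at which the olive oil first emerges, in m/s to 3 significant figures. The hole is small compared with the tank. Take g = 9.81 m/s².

v = 16.5 m/s

Bernoulli from surface to hole (P equal, v_surface ≈ 0): v = √(2gh) = √(2×9.81×13.8) = 16.5 m/s.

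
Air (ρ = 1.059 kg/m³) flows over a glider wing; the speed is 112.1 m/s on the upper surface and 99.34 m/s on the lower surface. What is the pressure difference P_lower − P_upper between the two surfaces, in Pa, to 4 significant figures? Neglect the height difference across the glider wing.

ΔP ≈ 1429 Pa

The pressure is lower where the speed is higher: ΔP = ½ρ(v_up² − v_low²).
ΔP = ½·1.059·(112.1² − 99.34²) = 1429 Pa.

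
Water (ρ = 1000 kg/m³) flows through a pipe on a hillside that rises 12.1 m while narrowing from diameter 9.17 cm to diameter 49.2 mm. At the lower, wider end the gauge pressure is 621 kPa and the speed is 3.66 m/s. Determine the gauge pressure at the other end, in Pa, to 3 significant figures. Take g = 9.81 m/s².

By continuity, v₂ = v₁·A₁/A₂ = 3.66·(66.0/19.0) = 12.7 m/s.
Bernoulli: P₁ + ½ρv₁² + ρg h₁ = P₂ + ½ρv₂² + ρg h₂, so P₂ = P₁ + ½ρ(v₁² − v₂²) − ρg(h₂ − h₁).
P₂ = 621000 + ½·1000·(3.66² − 12.7²) − 1000·9.81·(+12.1) = 621000 + (-74100) − (119000) = 428000 Pa.

P₂ ≈ 428000 Pa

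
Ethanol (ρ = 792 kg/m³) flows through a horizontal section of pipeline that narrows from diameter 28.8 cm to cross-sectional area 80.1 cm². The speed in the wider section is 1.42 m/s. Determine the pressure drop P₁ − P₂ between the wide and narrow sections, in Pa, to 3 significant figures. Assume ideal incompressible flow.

Continuity gives A₁v₁ = A₂v₂, so v₂ = (651 cm²)/(80.1 cm²) × 1.42 m/s = 11.5 m/s.
The pipe is horizontal, so Bernoulli reduces to P₁ + ½ρv₁² = P₂ + ½ρv₂².
P₁ − P₂ = ½·792·(11.5² − 1.42²) = ½·792·131 = 52000 Pa.

52000 Pa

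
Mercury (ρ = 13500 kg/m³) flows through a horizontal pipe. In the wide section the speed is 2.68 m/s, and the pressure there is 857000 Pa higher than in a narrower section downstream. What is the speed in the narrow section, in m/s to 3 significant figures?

With h₁ = h₂, rearranging Bernoulli gives v₂ = √(v₁² + 2ΔP/ρ).
v₂ = √(2.68² + 2·857000/13500) = √(7.18 + 127) = 11.6 m/s.

v₂ = 11.6 m/s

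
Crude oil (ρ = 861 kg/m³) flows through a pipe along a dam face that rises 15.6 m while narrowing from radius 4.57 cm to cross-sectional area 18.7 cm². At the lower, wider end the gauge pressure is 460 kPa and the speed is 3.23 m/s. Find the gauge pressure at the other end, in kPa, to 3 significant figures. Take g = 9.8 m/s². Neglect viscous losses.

P₂ = 278 kPa

By continuity, v₂ = v₁·A₁/A₂ = 3.23·(65.6/18.7) = 11.3 m/s.
Bernoulli: P₁ + ½ρv₁² + ρg h₁ = P₂ + ½ρv₂² + ρg h₂, so P₂ = P₁ + ½ρ(v₁² − v₂²) − ρg(h₂ − h₁).
P₂ = 460000 + ½·861·(3.23² − 11.3²) − 861·9.8·(+15.6) = 460000 + (-50800) − (132000) = 278000 Pa.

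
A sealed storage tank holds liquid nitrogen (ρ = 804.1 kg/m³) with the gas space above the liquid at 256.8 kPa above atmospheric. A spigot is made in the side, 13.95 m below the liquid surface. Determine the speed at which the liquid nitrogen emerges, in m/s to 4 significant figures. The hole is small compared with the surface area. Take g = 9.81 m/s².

v ≈ 30.21 m/s

Take point 1 at the surface (v₁ ≈ 0) and point 2 at the hole (at atmospheric pressure). Bernoulli: P₁ + ρg h = P_atm + ½ρv₂².
With P₁ − P_atm = 256800 Pa, v₂ = √(2gh + 2ΔP/ρ) = √(2·9.81·13.95 + 2·256800/804.1) = 30.21 m/s.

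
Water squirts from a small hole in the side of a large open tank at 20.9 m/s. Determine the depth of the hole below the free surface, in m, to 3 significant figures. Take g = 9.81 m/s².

22.3 m

Inverting v = √(2gh) gives h = v² / 2g.
h = 20.9²/(2·9.81) = 437/19.62 = 22.3 m.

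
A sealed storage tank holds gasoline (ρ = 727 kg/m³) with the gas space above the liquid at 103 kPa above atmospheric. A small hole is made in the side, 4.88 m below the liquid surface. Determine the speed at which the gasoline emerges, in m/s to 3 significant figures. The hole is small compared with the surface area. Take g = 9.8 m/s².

Take point 1 at the surface (v₁ ≈ 0) and point 2 at the hole (at atmospheric pressure). Bernoulli: P₁ + ρg h = P_atm + ½ρv₂².
With P₁ − P_atm = 103000 Pa, v₂ = √(2gh + 2ΔP/ρ) = √(2·9.8·4.88 + 2·103000/727) = 19.5 m/s.

19.5 m/s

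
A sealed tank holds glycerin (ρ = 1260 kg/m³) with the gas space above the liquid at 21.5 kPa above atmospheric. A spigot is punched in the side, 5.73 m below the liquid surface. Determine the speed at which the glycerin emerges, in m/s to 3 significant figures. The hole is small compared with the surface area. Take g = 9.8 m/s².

Take point 1 at the surface (v₁ ≈ 0) and point 2 at the hole (at atmospheric pressure). Bernoulli: P₁ + ρg h = P_atm + ½ρv₂².
With P₁ − P_atm = 21500 Pa, v₂ = √(2gh + 2ΔP/ρ) = √(2·9.8·5.73 + 2·21500/1260) = 12.1 m/s.

12.1 m/s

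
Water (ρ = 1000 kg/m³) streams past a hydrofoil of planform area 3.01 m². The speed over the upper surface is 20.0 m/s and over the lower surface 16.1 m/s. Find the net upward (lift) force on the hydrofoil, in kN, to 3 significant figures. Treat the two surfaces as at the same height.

F = 212 kN

The faster flow above has the lower pressure; Bernoulli (same height) gives ΔP = ½ρ(v_up² − v_low²).
ΔP = ½·1000·(20.0² − 16.1²) = 70400 Pa.
Lift = ΔP · A = 70400 × 3.01 = 212000 N.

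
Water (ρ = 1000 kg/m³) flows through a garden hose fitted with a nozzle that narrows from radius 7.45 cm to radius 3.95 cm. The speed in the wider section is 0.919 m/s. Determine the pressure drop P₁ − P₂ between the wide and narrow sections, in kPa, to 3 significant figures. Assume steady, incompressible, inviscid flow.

Mass conservation (A₁v₁ = A₂v₂) gives v₂ = 0.919 × 174/49.0 = 3.27 m/s.
With no height change, Bernoulli's equation is P₁ + ½ρv₁² = P₂ + ½ρv₂².
P₁ − P₂ = ½·1000·(3.27² − 0.919²) = ½·1000·9.84 = 4920 Pa.

4.92 kPa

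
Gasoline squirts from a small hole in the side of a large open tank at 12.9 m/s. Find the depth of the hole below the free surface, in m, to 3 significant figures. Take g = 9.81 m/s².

8.48 m

For a small hole in a large open tank, ½v² = gh, giving h = v²/(2g).
h = 12.9²/(2·9.81) = 166/19.62 = 8.48 m.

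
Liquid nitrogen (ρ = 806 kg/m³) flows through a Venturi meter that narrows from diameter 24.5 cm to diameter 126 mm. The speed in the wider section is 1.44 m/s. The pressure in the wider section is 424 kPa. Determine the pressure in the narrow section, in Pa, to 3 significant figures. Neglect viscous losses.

Mass conservation (A₁v₁ = A₂v₂) gives v₂ = 1.44 × 471/125 = 5.44 m/s.
The pipe is horizontal, so Bernoulli reduces to P₁ + ½ρv₁² = P₂ + ½ρv₂².
P₂ = P₁ − ½ρ(v₂² − v₁²) = 424000 − ½·806·(5.44² − 1.44²) = 424000 − 11100 = 413000 Pa.

413000 Pa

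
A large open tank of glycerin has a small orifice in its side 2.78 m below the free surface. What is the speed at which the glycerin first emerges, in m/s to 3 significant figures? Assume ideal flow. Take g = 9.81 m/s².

The surface is effectively still and both ends are open, so ½v² = gh and v = √(2·9.81·2.78) = 7.39 m/s.

7.39 m/s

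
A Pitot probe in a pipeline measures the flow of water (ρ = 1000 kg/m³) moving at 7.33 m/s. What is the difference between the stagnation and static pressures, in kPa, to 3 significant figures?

ΔP ≈ 26.9 kPa

At the stagnation point the flow is brought to rest, so Bernoulli gives P_stag − P_static = ½ρv².
ΔP = ½·1000·7.33² = 26900 Pa.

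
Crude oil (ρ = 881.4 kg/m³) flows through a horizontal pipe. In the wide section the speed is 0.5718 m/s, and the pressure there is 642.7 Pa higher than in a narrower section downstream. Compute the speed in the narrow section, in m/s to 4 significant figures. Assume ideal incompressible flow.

Along the level pipe P + ½ρv² is conserved, hence v₂² = v₁² + 2(P₁ − P₂)/ρ.
v₂ = √(0.5718² + 2·642.7/881.4) = √(0.3270 + 1.458) = 1.336 m/s.

v₂ = 1.336 m/s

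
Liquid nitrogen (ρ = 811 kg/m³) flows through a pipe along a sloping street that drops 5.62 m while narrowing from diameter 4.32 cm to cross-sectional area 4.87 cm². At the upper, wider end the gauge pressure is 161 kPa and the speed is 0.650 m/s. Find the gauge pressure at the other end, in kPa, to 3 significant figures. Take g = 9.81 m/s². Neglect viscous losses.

Continuity gives A₁v₁ = A₂v₂, so v₂ = (14.7 cm²)/(4.87 cm²) × 0.650 m/s = 1.96 m/s.
Applying Bernoulli between the two ends and solving for P₂: P₂ = P₁ + ½ρ(v₁² − v₂²) − ρgΔh.
P₂ = 161000 + ½·811·(0.650² − 1.96²) − 811·9.81·(−5.62) = 161000 + (-1380) − (-44700) = 204000 Pa.

204 kPa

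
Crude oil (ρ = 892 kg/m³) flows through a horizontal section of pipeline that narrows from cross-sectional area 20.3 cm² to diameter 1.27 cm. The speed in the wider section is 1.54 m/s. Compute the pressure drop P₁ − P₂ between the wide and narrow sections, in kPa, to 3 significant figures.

The volume flow rate is constant, so v₂ = (A₁/A₂)v₁ = (20.3/1.27)·1.54 = 24.7 m/s.
Along the horizontal streamline, P + ½ρv² is constant.
P₁ − P₂ = ½·892·(24.7² − 1.54²) = ½·892·607 = 271000 Pa.

ΔP ≈ 271 kPa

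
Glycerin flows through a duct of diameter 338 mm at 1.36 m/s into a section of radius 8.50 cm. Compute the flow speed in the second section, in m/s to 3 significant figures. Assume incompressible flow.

By continuity, v₂ = v₁·A₁/A₂ = 1.36·(897/227) = 5.38 m/s.

v₂ ≈ 5.38 m/s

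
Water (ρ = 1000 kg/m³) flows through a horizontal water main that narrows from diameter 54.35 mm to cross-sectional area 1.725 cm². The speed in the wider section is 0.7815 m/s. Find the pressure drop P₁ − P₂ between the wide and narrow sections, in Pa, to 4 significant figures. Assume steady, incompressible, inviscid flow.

ΔP = 54930 Pa

Mass conservation (A₁v₁ = A₂v₂) gives v₂ = 0.7815 × 23.20/1.725 = 10.51 m/s.
With no height change, Bernoulli's equation is P₁ + ½ρv₁² = P₂ + ½ρv₂².
P₁ − P₂ = ½·1000·(10.51² − 0.7815²) = ½·1000·109.9 = 54930 Pa.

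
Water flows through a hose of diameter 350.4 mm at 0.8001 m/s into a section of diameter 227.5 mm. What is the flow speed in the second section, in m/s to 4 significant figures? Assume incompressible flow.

By continuity, v₂ = v₁·A₁/A₂ = 0.8001·(964.3/406.5) = 1.898 m/s.

v₂ ≈ 1.898 m/s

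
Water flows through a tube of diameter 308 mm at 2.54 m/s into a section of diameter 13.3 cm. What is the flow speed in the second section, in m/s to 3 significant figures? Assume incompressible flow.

Continuity gives A₁v₁ = A₂v₂, so v₂ = (745 cm²)/(139 cm²) × 2.54 m/s = 13.6 m/s.

v₂ ≈ 13.6 m/s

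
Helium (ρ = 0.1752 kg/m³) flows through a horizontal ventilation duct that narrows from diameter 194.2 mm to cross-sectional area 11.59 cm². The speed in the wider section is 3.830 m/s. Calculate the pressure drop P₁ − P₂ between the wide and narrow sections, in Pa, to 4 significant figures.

By continuity, v₂ = v₁·A₁/A₂ = 3.830·(296.2/11.59) = 97.88 m/s.
With no height change, Bernoulli's equation is P₁ + ½ρv₁² = P₂ + ½ρv₂².
P₁ − P₂ = ½·0.1752·(97.88² − 3.830²) = ½·0.1752·9566 = 838.0 Pa.

838.0 Pa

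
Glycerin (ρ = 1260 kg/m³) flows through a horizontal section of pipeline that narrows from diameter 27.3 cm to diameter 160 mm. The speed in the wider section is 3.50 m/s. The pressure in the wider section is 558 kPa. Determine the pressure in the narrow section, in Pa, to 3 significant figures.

Continuity gives A₁v₁ = A₂v₂, so v₂ = (585 cm²)/(201 cm²) × 3.50 m/s = 10.2 m/s.
With no height change, Bernoulli's equation is P₁ + ½ρv₁² = P₂ + ½ρv₂².
P₂ = P₁ − ½ρ(v₂² − v₁²) = 558000 − ½·1260·(10.2² − 3.50²) = 558000 − 57700 = 500000 Pa.

P₂ ≈ 500000 Pa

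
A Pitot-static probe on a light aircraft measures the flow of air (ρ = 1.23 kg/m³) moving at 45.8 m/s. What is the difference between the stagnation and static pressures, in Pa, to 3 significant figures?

1290 Pa

The dynamic pressure equals the rise in static pressure at the stagnation point: ΔP = ½ρv².
ΔP = ½·1.23·45.8² = 1290 Pa.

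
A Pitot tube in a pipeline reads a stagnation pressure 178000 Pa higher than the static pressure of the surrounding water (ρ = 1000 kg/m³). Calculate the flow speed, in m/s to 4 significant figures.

v ≈ 18.87 m/s

At the stagnation point the flow is brought to rest, so Bernoulli gives P_stag − P_static = ½ρv².
v = √(2ΔP/ρ) = √(2·178000/1000) = 18.87 m/s.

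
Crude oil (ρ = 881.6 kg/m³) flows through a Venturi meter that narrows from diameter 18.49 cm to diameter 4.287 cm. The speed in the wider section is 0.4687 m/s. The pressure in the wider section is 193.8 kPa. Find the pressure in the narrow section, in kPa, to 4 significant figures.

Continuity gives A₁v₁ = A₂v₂, so v₂ = (268.5 cm²)/(14.43 cm²) × 0.4687 m/s = 8.719 m/s.
With no height change, Bernoulli's equation is P₁ + ½ρv₁² = P₂ + ½ρv₂².
P₂ = P₁ − ½ρ(v₂² − v₁²) = 193800 − ½·881.6·(8.719² − 0.4687²) = 193800 − 33410 = 160400 Pa.

P₂ ≈ 160.4 kPa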